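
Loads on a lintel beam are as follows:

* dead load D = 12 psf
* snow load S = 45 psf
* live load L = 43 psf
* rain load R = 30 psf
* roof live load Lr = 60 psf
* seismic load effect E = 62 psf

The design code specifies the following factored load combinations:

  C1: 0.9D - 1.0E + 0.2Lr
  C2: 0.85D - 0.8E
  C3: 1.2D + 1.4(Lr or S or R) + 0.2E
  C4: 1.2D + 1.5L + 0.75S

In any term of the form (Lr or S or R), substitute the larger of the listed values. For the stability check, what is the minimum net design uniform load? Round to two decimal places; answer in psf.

-39.40 psf

(Lr or S or R) → Lr = 60 psf.
C1: 0.9(12) - 1.0(62) + 0.2(60) = -39.20
C2: 0.85(12) - 0.8(62) = -39.40
C3: 1.2(12) + 1.4(60) + 0.2(62) = 110.80
C4: 1.2(12) + 1.5(43) + 0.75(45) = 112.65
Combination 2 gives the minimum: -39.40 psf.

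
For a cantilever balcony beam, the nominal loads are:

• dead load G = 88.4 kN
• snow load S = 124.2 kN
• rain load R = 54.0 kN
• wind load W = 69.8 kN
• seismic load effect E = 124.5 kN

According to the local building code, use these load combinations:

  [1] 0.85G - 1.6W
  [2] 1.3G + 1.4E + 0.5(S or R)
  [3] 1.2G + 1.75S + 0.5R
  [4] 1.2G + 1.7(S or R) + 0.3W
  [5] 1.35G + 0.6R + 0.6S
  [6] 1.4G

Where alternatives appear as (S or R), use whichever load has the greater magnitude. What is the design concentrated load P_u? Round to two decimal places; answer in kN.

351.32 kN

(S or R) → S = 124.2 kN.
[1] 0.85(88.4) - 1.6(69.8) = 75.14 - 111.68 = -36.54
[2] 1.3(88.4) + 1.4(124.5) + 0.5(124.2) = 114.92 + 174.30 + 62.10 = 351.32
[3] 1.2(88.4) + 1.75(124.2) + 0.5(54.0) = 106.08 + 217.35 + 27.00 = 350.43
[4] 1.2(88.4) + 1.7(124.2) + 0.3(69.8) = 106.08 + 211.14 + 20.94 = 338.16
[5] 1.35(88.4) + 0.6(54.0) + 0.6(124.2) = 119.34 + 32.40 + 74.52 = 226.26
[6] 1.4(88.4) = 123.76
Maximum is from combination 2.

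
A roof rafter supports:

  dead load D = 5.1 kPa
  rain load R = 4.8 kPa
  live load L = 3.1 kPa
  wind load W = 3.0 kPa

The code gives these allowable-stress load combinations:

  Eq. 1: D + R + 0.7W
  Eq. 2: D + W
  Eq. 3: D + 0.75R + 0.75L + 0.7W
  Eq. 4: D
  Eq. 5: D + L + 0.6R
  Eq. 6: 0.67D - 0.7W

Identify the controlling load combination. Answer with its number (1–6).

Combination 3

Eq. 1: 1.0(5.1) + 1.0(4.8) + 0.7(3.0) = 5.10 + 4.80 + 2.10 = 12.00
Eq. 2: 1.0(5.1) + 1.0(3.0) = 5.10 + 3.00 = 8.10
Eq. 3: 1.0(5.1) + 0.75(4.8) + 0.75(3.1) + 0.7(3.0) = 5.10 + 3.60 + 2.33 + 2.10 = 13.13
Eq. 4: 1.0(5.1) = 5.10
Eq. 5: 1.0(5.1) + 1.0(3.1) + 0.6(4.8) = 5.10 + 3.10 + 2.88 = 11.08
Eq. 6: 0.67(5.1) - 0.7(3.0) = 3.42 - 2.10 = 1.32
The largest value is 13.13 kPa from combination 3.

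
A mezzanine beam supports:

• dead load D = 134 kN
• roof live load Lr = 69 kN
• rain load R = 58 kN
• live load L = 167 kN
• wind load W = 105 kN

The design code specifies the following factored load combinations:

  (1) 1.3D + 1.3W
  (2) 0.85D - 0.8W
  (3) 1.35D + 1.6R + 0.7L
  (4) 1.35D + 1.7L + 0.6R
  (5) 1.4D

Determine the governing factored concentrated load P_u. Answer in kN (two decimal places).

499.60 kN

(1) 1.3(134) + 1.3(105) = 174.20 + 136.50 = 310.70
(2) 0.85(134) - 0.8(105) = 113.90 - 84.00 = 29.90
(3) 1.35(134) + 1.6(58) + 0.7(167) = 180.90 + 92.80 + 116.90 = 390.60
(4) 1.35(134) + 1.7(167) + 0.6(58) = 180.90 + 283.90 + 34.80 = 499.60
(5) 1.4(134) = 187.60
The controlling combination is 4, giving 499.60 kN.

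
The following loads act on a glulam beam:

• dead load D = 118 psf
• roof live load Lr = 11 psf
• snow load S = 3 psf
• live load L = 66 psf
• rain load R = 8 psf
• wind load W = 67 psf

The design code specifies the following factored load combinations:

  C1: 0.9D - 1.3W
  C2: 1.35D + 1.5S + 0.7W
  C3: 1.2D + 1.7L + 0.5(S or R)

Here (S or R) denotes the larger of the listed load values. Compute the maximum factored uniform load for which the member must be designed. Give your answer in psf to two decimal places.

(S or R) → R = 8 psf.
C1: 0.9(118) - 1.3(67) = 106.20 - 87.10 = 19.10
C2: 1.35(118) + 1.5(3) + 0.7(67) = 159.30 + 4.50 + 46.90 = 210.70
C3: 1.2(118) + 1.7(66) + 0.5(8) = 141.60 + 112.20 + 4.00 = 257.80
The controlling combination is 3, giving 257.80 psf.

257.80 psf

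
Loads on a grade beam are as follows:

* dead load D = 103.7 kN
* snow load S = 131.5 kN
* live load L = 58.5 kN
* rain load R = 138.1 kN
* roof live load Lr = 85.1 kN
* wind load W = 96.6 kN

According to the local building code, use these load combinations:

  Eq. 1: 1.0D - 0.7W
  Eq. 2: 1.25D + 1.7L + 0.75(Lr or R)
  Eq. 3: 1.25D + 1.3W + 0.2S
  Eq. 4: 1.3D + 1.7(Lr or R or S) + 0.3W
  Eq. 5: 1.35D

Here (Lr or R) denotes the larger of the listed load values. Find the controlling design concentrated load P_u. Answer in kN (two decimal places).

(Lr or R) → R = 138.1 kN; (Lr or R or S) → R = 138.1 kN.
Eq. 1: 1.0(103.7) - 0.7(96.6) = 103.70 - 67.62 = 36.08
Eq. 2: 1.25(103.7) + 1.7(58.5) + 0.75(138.1) = 332.65
Eq. 3: 1.25(103.7) + 1.3(96.6) + 0.2(131.5) = 129.63 + 125.58 + 26.30 = 281.51
Eq. 4: 1.3(103.7) + 1.7(138.1) + 0.3(96.6) = 134.81 + 234.77 + 28.98 = 398.56
Eq. 5: 1.35(103.7) = 140.00
The controlling combination is 4, giving 398.56 kN.

398.56 kN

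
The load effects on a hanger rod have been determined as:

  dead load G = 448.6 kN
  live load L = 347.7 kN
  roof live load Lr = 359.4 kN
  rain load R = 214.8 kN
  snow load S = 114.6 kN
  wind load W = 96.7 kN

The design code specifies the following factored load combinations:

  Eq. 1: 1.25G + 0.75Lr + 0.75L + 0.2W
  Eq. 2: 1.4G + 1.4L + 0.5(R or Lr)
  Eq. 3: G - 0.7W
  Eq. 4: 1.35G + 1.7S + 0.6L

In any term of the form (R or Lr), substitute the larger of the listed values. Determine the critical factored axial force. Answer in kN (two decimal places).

1294.52 kN

(R or Lr) → Lr = 359.4 kN.
Eq. 1: 1.25(448.6) + 0.75(359.4) + 0.75(347.7) + 0.2(96.7) = 560.75 + 269.55 + 260.78 + 19.34 = 1110.42
Eq. 2: 1.4(448.6) + 1.4(347.7) + 0.5(359.4) = 628.04 + 486.78 + 179.70 = 1294.52
Eq. 3: 1.0(448.6) - 0.7(96.7) = 448.60 - 67.69 = 380.91
Eq. 4: 1.35(448.6) + 1.7(114.6) + 0.6(347.7) = 605.61 + 194.82 + 208.62 = 1009.05
Combination 2 governs: N_u = 1294.52 kN.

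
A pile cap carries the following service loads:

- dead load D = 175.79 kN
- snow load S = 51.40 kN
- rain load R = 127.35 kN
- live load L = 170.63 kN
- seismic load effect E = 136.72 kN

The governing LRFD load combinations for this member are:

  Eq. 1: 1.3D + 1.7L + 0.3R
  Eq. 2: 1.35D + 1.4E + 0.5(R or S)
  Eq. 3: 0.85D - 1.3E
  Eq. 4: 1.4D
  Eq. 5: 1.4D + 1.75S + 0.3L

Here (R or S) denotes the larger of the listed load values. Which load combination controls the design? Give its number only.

(R or S) → R = 127.35 kN.
Eq. 1: 1.3(175.79) + 1.7(170.63) + 0.3(127.35) = 556.80
Eq. 2: 1.35(175.79) + 1.4(136.72) + 0.5(127.35) = 492.40
Eq. 3: 0.85(175.79) - 1.3(136.72) = -28.31
Eq. 4: 1.4(175.79) = 246.11
Eq. 5: 1.4(175.79) + 1.75(51.40) + 0.3(170.63) = 246.11 + 89.95 + 51.19 = 387.25
The largest value is 556.80 kN from combination 1.

Combination 1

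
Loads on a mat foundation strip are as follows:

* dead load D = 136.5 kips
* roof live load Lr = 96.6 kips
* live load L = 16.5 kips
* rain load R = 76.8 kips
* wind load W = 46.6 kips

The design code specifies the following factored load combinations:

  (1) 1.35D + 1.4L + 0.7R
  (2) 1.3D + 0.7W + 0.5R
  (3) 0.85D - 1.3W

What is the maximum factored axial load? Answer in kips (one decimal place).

(1) 1.35(136.5) + 1.4(16.5) + 0.7(76.8) = 261.1
(2) 1.3(136.5) + 0.7(46.6) + 0.5(76.8) = 248.5
(3) 0.85(136.5) - 1.3(46.6) = 55.4
Maximum is from combination 1.

261.1 kips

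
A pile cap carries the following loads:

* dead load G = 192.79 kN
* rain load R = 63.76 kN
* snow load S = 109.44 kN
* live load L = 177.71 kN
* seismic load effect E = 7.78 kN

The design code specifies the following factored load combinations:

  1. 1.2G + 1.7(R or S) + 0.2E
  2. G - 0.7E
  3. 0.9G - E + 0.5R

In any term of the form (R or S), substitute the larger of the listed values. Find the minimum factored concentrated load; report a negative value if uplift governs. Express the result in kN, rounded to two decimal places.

(R or S) → S = 109.44 kN.
1. 1.2(192.79) + 1.7(109.44) + 0.2(7.78) = 418.95
2. 1.0(192.79) - 0.7(7.78) = 187.34
3. 0.9(192.79) - 1.0(7.78) + 0.5(63.76) = 197.61
Combination 2 gives the minimum: 187.34 kN.

187.34 kN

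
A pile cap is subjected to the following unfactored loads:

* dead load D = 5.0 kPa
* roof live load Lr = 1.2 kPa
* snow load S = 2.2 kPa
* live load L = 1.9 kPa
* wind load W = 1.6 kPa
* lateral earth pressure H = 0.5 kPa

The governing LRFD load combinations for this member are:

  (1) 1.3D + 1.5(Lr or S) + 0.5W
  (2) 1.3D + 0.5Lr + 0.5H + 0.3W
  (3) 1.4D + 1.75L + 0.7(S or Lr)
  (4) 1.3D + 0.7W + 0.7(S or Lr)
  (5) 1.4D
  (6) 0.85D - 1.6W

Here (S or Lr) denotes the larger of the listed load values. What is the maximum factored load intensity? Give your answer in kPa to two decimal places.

(Lr or S) → S = 2.2 kPa; (S or Lr) → S = 2.2 kPa.
(1) 1.3(5.0) + 1.5(2.2) + 0.5(1.6) = 6.50 + 3.30 + 0.80 = 10.60
(2) 1.3(5.0) + 0.5(1.2) + 0.5(0.5) + 0.3(1.6) = 6.50 + 0.60 + 0.25 + 0.48 = 7.83
(3) 1.4(5.0) + 1.75(1.9) + 0.7(2.2) = 7.00 + 3.33 + 1.54 = 11.87
(4) 1.3(5.0) + 0.7(1.6) + 0.7(2.2) = 6.50 + 1.12 + 1.54 = 9.16
(5) 1.4(5.0) = 7.00
(6) 0.85(5.0) - 1.6(1.6) = 4.25 - 2.56 = 1.69
The controlling combination is 3, giving 11.87 kPa.

11.87 kPa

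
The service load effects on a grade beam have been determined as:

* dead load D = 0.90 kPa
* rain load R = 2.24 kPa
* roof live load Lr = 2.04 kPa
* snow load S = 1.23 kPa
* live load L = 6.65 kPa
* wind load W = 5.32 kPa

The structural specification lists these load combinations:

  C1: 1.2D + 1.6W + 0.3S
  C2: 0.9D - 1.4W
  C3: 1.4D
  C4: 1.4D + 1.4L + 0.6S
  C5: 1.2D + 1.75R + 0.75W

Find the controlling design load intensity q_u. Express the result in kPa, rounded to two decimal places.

C1: 1.2(0.90) + 1.6(5.32) + 0.3(1.23) = 9.96
C2: 0.9(0.90) - 1.4(5.32) = -6.64
C3: 1.4(0.90) = 1.26
C4: 1.4(0.90) + 1.4(6.65) + 0.6(1.23) = 11.31
C5: 1.2(0.90) + 1.75(2.24) + 0.75(5.32) = 8.99
Maximum is from combination 4.

11.31 kPa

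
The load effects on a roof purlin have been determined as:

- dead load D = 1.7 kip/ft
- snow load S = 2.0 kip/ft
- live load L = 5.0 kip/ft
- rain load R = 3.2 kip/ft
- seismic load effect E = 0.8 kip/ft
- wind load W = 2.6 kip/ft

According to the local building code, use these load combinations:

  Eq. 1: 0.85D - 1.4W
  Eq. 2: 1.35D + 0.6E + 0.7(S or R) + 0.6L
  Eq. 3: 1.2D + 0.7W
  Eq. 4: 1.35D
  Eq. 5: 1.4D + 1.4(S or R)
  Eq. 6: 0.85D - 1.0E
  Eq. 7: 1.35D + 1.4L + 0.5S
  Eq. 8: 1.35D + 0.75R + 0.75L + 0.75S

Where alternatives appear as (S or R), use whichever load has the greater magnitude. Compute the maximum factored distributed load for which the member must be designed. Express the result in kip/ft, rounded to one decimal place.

(S or R) → R = 3.2 kip/ft.
Eq. 1: 0.85(1.7) - 1.4(2.6) = 1.4 - 3.6 = -2.2
Eq. 2: 1.35(1.7) + 0.6(0.8) + 0.7(3.2) + 0.6(5.0) = 2.3 + 0.5 + 2.2 + 3.0 = 8.0
Eq. 3: 1.2(1.7) + 0.7(2.6) = 3.9
Eq. 4: 1.35(1.7) = 2.3
Eq. 5: 1.4(1.7) + 1.4(3.2) = 2.4 + 4.5 = 6.9
Eq. 6: 0.85(1.7) - 1.0(0.8) = 1.4 - 0.8 = 0.6
Eq. 7: 1.35(1.7) + 1.4(5.0) + 0.5(2.0) = 2.3 + 7.0 + 1.0 = 10.3
Eq. 8: 1.35(1.7) + 0.75(3.2) + 0.75(5.0) + 0.75(2.0) = 9.9
The controlling combination is 7, giving 10.3 kip/ft.

10.3 kip/ft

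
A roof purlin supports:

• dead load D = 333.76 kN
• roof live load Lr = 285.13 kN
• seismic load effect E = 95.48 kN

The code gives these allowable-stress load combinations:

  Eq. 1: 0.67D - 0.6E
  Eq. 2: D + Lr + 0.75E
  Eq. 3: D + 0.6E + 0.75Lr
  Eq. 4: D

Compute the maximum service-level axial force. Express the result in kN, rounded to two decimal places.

Eq. 1: 0.67(333.76) - 0.6(95.48) = 223.62 - 57.29 = 166.33
Eq. 2: 1.0(333.76) + 1.0(285.13) + 0.75(95.48) = 333.76 + 285.13 + 71.61 = 690.50
Eq. 3: 1.0(333.76) + 0.6(95.48) + 0.75(285.13) = 333.76 + 57.29 + 213.85 = 604.90
Eq. 4: 1.0(333.76) = 333.76
Combination 2 governs: N = 690.50 kN.

690.50 kN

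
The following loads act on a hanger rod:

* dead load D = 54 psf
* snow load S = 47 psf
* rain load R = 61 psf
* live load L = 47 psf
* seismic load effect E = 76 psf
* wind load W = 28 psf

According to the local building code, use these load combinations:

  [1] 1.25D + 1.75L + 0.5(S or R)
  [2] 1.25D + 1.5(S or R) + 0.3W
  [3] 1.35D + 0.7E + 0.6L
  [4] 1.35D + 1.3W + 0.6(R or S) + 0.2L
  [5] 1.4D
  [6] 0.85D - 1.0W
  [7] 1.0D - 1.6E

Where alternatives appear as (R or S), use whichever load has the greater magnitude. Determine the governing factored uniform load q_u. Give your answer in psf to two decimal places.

(S or R) → R = 61 psf; (R or S) → R = 61 psf.
[1] 1.25(54) + 1.75(47) + 0.5(61) = 67.50 + 82.25 + 30.50 = 180.25
[2] 1.25(54) + 1.5(61) + 0.3(28) = 67.50 + 91.50 + 8.40 = 167.40
[3] 1.35(54) + 0.7(76) + 0.6(47) = 72.90 + 53.20 + 28.20 = 154.30
[4] 1.35(54) + 1.3(28) + 0.6(61) + 0.2(47) = 72.90 + 36.40 + 36.60 + 9.40 = 155.30
[5] 1.4(54) = 75.60
[6] 0.85(54) - 1.0(28) = 45.90 - 28.00 = 17.90
[7] 1.0(54) - 1.6(76) = 54.00 - 121.60 = -67.60
The controlling combination is 1, giving 180.25 psf.

180.25 psf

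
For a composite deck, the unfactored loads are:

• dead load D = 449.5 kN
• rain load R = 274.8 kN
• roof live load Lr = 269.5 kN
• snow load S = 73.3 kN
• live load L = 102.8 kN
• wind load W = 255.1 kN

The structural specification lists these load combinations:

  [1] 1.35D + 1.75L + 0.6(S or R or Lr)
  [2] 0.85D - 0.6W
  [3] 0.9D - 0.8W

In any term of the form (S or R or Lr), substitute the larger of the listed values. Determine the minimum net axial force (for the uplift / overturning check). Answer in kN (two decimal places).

(S or R or Lr) → R = 274.8 kN.
[1] 1.35(449.5) + 1.75(102.8) + 0.6(274.8) = 951.61
[2] 0.85(449.5) - 0.6(255.1) = 229.02
[3] 0.9(449.5) - 0.8(255.1) = 200.47
Combination 3 gives the minimum: 200.47 kN.

200.47 kN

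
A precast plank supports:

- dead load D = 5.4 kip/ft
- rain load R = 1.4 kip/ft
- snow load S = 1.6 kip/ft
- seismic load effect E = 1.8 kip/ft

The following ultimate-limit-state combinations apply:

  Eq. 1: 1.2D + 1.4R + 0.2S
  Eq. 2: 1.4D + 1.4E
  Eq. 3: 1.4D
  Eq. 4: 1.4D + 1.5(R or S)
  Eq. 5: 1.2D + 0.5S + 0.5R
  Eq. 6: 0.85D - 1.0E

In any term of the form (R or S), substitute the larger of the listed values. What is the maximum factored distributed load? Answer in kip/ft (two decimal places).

10.08 kip/ft

(R or S) → S = 1.6 kip/ft.
Eq. 1: 1.2(5.4) + 1.4(1.4) + 0.2(1.6) = 6.48 + 1.96 + 0.32 = 8.76
Eq. 2: 1.4(5.4) + 1.4(1.8) = 7.56 + 2.52 = 10.08
Eq. 3: 1.4(5.4) = 7.56
Eq. 4: 1.4(5.4) + 1.5(1.6) = 7.56 + 2.40 = 9.96
Eq. 5: 1.2(5.4) + 0.5(1.6) + 0.5(1.4) = 6.48 + 0.80 + 0.70 = 7.98
Eq. 6: 0.85(5.4) - 1.0(1.8) = 4.59 - 1.80 = 2.79
Combination 2 governs: w_u = 10.08 kip/ft.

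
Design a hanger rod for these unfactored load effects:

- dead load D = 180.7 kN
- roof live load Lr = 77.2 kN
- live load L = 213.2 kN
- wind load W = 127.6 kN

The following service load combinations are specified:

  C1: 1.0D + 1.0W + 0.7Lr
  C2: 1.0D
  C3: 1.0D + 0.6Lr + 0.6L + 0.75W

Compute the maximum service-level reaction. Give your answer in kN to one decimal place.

C1: 1.0(180.7) + 1.0(127.6) + 0.7(77.2) = 180.7 + 127.6 + 54.0 = 362.3
C2: 1.0(180.7) = 180.7
C3: 1.0(180.7) + 0.6(77.2) + 0.6(213.2) + 0.75(127.6) = 180.7 + 46.3 + 127.9 + 95.7 = 450.6
Maximum is from combination 3.

450.6 kN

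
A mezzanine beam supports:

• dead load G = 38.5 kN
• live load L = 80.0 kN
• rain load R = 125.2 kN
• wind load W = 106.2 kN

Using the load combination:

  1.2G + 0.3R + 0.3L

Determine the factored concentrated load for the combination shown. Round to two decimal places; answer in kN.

1.2(38.5) + 0.3(125.2) + 0.3(80.0) = 46.20 + 37.56 + 24.00 = 107.76
P_u = 107.76 kN.

107.76 kN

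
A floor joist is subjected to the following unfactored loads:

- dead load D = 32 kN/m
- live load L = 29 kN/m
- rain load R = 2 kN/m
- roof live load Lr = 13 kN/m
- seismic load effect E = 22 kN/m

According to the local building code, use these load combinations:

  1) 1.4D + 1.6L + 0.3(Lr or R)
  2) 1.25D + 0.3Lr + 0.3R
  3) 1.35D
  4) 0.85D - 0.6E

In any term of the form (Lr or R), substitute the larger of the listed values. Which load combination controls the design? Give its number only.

Combination 1

(Lr or R) → Lr = 13 kN/m.
1) 1.4(32) + 1.6(29) + 0.3(13) = 44.8 + 46.4 + 3.9 = 95.1
2) 1.25(32) + 0.3(13) + 0.3(2) = 40.0 + 3.9 + 0.6 = 44.5
3) 1.35(32) = 43.2
4) 0.85(32) - 0.6(22) = 27.2 - 13.2 = 14.0
The largest value is 95.1 kN/m from combination 1.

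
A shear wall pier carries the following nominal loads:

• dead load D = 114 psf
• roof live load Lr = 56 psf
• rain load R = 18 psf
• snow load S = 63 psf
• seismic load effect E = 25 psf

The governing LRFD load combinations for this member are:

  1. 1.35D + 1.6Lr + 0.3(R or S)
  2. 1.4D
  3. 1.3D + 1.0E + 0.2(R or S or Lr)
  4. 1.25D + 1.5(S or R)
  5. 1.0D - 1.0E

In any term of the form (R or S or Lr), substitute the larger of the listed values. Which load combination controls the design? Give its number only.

(R or S) → S = 63 psf; (R or S or Lr) → S = 63 psf; (S or R) → S = 63 psf.
1. 1.35(114) + 1.6(56) + 0.3(63) = 262.40
2. 1.4(114) = 159.60
3. 1.3(114) + 1.0(25) + 0.2(63) = 185.80
4. 1.25(114) + 1.5(63) = 237.00
5. 1.0(114) - 1.0(25) = 89.00
The largest value is 262.40 psf from combination 1.

Combination 1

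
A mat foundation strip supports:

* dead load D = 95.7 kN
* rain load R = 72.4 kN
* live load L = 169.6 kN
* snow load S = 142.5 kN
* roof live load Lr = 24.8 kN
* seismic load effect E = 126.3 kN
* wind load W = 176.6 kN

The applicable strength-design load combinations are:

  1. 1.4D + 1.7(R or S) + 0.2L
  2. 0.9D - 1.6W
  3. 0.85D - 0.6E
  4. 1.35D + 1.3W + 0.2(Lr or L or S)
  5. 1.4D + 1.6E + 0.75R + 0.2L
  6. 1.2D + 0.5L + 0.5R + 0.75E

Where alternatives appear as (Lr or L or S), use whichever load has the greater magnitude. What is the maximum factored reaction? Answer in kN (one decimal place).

424.3 kN

(R or S) → S = 142.5 kN; (Lr or L or S) → L = 169.6 kN.
1. 1.4(95.7) + 1.7(142.5) + 0.2(169.6) = 134.0 + 242.3 + 33.9 = 410.2
2. 0.9(95.7) - 1.6(176.6) = -196.4
3. 0.85(95.7) - 0.6(126.3) = 5.6
4. 1.35(95.7) + 1.3(176.6) + 0.2(169.6) = 129.2 + 229.6 + 33.9 = 392.7
5. 1.4(95.7) + 1.6(126.3) + 0.75(72.4) + 0.2(169.6) = 134.0 + 202.1 + 54.3 + 33.9 = 424.3
6. 1.2(95.7) + 0.5(169.6) + 0.5(72.4) + 0.75(126.3) = 330.6
Combination 5 governs: V_u = 424.3 kN.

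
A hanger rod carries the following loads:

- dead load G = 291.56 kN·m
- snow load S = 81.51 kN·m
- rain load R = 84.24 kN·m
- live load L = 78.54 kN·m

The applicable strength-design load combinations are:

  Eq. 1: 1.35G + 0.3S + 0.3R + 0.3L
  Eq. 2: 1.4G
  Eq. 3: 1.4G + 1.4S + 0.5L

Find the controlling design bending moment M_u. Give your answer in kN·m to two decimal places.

Eq. 1: 1.35(291.56) + 0.3(81.51) + 0.3(84.24) + 0.3(78.54) = 393.61 + 24.45 + 25.27 + 23.56 = 466.89
Eq. 2: 1.4(291.56) = 408.18
Eq. 3: 1.4(291.56) + 1.4(81.51) + 0.5(78.54) = 561.57
Combination 3 governs: M_u = 561.57 kN·m.

561.57 kN·m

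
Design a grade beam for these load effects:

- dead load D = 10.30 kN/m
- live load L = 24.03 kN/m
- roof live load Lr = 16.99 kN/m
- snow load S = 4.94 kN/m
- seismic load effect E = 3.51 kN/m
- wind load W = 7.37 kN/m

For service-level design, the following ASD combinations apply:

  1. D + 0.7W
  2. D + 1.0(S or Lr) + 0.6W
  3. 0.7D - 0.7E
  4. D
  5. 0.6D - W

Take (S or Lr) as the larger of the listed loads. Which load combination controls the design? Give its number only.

Combination 2

(S or Lr) → Lr = 16.99 kN/m.
1. 1.0(10.30) + 0.7(7.37) = 15.46
2. 1.0(10.30) + 1.0(16.99) + 0.6(7.37) = 31.71
3. 0.7(10.30) - 0.7(3.51) = 4.75
4. 1.0(10.30) = 10.30
5. 0.6(10.30) - 1.0(7.37) = -1.19
The largest value is 31.71 kN/m from combination 2.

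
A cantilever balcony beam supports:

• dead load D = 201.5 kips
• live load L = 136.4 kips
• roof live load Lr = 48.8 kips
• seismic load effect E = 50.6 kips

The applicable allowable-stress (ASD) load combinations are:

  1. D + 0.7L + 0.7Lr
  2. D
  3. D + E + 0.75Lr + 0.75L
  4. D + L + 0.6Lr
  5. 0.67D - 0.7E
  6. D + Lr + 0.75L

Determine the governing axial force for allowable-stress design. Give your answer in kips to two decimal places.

1. 1.0(201.5) + 0.7(136.4) + 0.7(48.8) = 201.50 + 95.48 + 34.16 = 331.14
2. 1.0(201.5) = 201.50
3. 1.0(201.5) + 1.0(50.6) + 0.75(48.8) + 0.75(136.4) = 201.50 + 50.60 + 36.60 + 102.30 = 391.00
4. 1.0(201.5) + 1.0(136.4) + 0.6(48.8) = 201.50 + 136.40 + 29.28 = 367.18
5. 0.67(201.5) - 0.7(50.6) = 135.01 - 35.42 = 99.59
6. 1.0(201.5) + 1.0(48.8) + 0.75(136.4) = 201.50 + 48.80 + 102.30 = 352.60
The controlling combination is 3, giving 391.00 kips.

391.00 kips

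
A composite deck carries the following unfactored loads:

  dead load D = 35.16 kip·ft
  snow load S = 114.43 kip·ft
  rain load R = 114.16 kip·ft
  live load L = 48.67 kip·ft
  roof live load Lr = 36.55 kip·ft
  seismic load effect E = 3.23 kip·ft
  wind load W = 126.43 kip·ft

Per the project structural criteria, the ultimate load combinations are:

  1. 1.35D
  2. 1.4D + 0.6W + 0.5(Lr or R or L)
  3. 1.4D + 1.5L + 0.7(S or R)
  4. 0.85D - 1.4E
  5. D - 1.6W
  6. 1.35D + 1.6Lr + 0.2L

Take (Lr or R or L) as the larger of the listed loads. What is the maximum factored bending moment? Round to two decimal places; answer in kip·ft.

(Lr or R or L) → R = 114.16 kip·ft; (S or R) → S = 114.43 kip·ft.
1. 1.35(35.16) = 47.47
2. 1.4(35.16) + 0.6(126.43) + 0.5(114.16) = 49.22 + 75.86 + 57.08 = 182.16
3. 1.4(35.16) + 1.5(48.67) + 0.7(114.43) = 49.22 + 73.01 + 80.10 = 202.33
4. 0.85(35.16) - 1.4(3.23) = 25.36
5. 1.0(35.16) - 1.6(126.43) = 35.16 - 202.29 = -167.13
6. 1.35(35.16) + 1.6(36.55) + 0.2(48.67) = 47.47 + 58.48 + 9.73 = 115.68
The controlling combination is 3, giving 202.33 kip·ft.

202.33 kip·ft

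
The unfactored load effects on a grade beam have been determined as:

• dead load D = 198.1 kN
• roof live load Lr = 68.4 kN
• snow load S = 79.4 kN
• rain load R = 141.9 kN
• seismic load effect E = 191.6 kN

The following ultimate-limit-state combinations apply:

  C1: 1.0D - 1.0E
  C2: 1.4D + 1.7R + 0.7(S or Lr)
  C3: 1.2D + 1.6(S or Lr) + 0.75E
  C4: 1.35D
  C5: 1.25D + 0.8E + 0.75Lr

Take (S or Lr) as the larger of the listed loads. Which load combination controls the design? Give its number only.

(S or Lr) → S = 79.4 kN.
C1: 1.0(198.1) - 1.0(191.6) = 6.5
C2: 1.4(198.1) + 1.7(141.9) + 0.7(79.4) = 574.2
C3: 1.2(198.1) + 1.6(79.4) + 0.75(191.6) = 508.5
C4: 1.35(198.1) = 267.4
C5: 1.25(198.1) + 0.8(191.6) + 0.75(68.4) = 452.2
The largest value is 574.2 kN from combination 2.

Combination 2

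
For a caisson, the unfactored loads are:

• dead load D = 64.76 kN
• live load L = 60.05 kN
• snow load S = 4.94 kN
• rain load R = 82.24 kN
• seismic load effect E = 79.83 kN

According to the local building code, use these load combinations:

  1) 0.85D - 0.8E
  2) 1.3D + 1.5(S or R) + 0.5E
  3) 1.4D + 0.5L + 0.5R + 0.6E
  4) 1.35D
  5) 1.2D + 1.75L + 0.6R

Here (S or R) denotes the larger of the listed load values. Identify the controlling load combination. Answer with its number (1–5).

(S or R) → R = 82.24 kN.
1) 0.85(64.76) - 0.8(79.83) = -8.82
2) 1.3(64.76) + 1.5(82.24) + 0.5(79.83) = 247.46
3) 1.4(64.76) + 0.5(60.05) + 0.5(82.24) + 0.6(79.83) = 90.66 + 30.03 + 41.12 + 47.90 = 209.71
4) 1.35(64.76) = 87.43
5) 1.2(64.76) + 1.75(60.05) + 0.6(82.24) = 77.71 + 105.09 + 49.34 = 232.14
The largest value is 247.46 kN from combination 2.

Combination 2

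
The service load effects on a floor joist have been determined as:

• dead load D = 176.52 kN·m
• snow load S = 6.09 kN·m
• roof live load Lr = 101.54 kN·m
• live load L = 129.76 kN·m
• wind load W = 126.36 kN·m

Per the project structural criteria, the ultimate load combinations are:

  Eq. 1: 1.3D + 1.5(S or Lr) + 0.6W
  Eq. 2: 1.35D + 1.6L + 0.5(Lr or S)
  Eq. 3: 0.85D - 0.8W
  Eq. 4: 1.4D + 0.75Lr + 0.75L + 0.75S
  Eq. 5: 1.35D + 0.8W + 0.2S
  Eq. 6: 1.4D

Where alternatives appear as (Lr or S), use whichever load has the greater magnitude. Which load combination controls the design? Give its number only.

(S or Lr) → Lr = 101.54 kN·m; (Lr or S) → Lr = 101.54 kN·m.
Eq. 1: 1.3(176.52) + 1.5(101.54) + 0.6(126.36) = 457.60
Eq. 2: 1.35(176.52) + 1.6(129.76) + 0.5(101.54) = 238.30 + 207.62 + 50.77 = 496.69
Eq. 3: 0.85(176.52) - 0.8(126.36) = 150.04 - 101.09 = 48.95
Eq. 4: 1.4(176.52) + 0.75(101.54) + 0.75(129.76) + 0.75(6.09) = 425.17
Eq. 5: 1.35(176.52) + 0.8(126.36) + 0.2(6.09) = 238.30 + 101.09 + 1.22 = 340.61
Eq. 6: 1.4(176.52) = 247.13
The largest value is 496.69 kN·m from combination 2.

Combination 2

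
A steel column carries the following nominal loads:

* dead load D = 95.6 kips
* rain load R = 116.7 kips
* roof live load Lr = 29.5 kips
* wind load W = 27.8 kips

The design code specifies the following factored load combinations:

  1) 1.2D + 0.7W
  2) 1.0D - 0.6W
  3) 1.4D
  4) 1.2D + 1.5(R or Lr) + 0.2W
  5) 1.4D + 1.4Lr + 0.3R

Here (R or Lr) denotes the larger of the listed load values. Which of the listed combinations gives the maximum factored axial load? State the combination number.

Combination 4

(R or Lr) → R = 116.7 kips.
1) 1.2(95.6) + 0.7(27.8) = 114.7 + 19.5 = 134.2
2) 1.0(95.6) - 0.6(27.8) = 95.6 - 16.7 = 78.9
3) 1.4(95.6) = 133.8
4) 1.2(95.6) + 1.5(116.7) + 0.2(27.8) = 295.3
5) 1.4(95.6) + 1.4(29.5) + 0.3(116.7) = 210.2
The largest value is 295.3 kips from combination 4.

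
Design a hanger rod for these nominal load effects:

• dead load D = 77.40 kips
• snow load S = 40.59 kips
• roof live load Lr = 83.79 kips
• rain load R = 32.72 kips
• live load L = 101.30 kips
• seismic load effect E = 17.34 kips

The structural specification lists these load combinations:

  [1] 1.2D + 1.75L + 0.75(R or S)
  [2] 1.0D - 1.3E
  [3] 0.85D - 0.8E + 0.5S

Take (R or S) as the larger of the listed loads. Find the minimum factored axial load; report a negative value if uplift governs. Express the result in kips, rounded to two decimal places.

(R or S) → S = 40.59 kips.
[1] 1.2(77.40) + 1.75(101.30) + 0.75(40.59) = 92.88 + 177.28 + 30.44 = 300.60
[2] 1.0(77.40) - 1.3(17.34) = 77.40 - 22.54 = 54.86
[3] 0.85(77.40) - 0.8(17.34) + 0.5(40.59) = 72.21
Combination 2 gives the minimum: 54.86 kips.

54.86 kips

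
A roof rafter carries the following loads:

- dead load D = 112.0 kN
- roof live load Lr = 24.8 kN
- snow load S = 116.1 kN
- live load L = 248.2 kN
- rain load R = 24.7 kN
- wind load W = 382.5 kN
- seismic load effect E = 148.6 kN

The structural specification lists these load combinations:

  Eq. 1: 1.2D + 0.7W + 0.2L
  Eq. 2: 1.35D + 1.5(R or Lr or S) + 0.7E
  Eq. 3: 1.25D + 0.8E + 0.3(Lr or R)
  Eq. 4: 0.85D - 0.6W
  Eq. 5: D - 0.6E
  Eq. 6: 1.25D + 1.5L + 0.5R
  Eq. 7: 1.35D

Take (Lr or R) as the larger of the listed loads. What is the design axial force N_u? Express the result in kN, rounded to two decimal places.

524.65 kN

(R or Lr or S) → S = 116.1 kN; (Lr or R) → Lr = 24.8 kN.
Eq. 1: 1.2(112.0) + 0.7(382.5) + 0.2(248.2) = 451.79
Eq. 2: 1.35(112.0) + 1.5(116.1) + 0.7(148.6) = 429.37
Eq. 3: 1.25(112.0) + 0.8(148.6) + 0.3(24.8) = 266.32
Eq. 4: 0.85(112.0) - 0.6(382.5) = -134.30
Eq. 5: 1.0(112.0) - 0.6(148.6) = 22.84
Eq. 6: 1.25(112.0) + 1.5(248.2) + 0.5(24.7) = 524.65
Eq. 7: 1.35(112.0) = 151.20
Combination 6 governs: N_u = 524.65 kN.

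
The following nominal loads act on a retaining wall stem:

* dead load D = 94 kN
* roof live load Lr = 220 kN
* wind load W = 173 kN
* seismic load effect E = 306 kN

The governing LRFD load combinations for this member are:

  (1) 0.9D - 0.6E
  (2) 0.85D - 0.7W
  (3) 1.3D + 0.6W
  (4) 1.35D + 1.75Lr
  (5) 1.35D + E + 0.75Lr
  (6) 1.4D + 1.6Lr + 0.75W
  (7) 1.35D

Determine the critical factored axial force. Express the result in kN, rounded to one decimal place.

613.4 kN

(1) 0.9(94) - 0.6(306) = 84.6 - 183.6 = -99.0
(2) 0.85(94) - 0.7(173) = 79.9 - 121.1 = -41.2
(3) 1.3(94) + 0.6(173) = 122.2 + 103.8 = 226.0
(4) 1.35(94) + 1.75(220) = 126.9 + 385.0 = 511.9
(5) 1.35(94) + 1.0(306) + 0.75(220) = 126.9 + 306.0 + 165.0 = 597.9
(6) 1.4(94) + 1.6(220) + 0.75(173) = 131.6 + 352.0 + 129.8 = 613.4
(7) 1.35(94) = 126.9
Combination 6 governs: N_u = 613.4 kN.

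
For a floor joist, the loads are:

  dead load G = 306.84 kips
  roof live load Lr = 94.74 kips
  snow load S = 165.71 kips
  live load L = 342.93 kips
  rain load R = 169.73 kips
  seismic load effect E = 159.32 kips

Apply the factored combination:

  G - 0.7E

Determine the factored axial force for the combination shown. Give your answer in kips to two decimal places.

195.32 kips

1.0(306.84) - 0.7(159.32) = 306.84 - 111.52 = 195.32
P_u = 195.32 kips.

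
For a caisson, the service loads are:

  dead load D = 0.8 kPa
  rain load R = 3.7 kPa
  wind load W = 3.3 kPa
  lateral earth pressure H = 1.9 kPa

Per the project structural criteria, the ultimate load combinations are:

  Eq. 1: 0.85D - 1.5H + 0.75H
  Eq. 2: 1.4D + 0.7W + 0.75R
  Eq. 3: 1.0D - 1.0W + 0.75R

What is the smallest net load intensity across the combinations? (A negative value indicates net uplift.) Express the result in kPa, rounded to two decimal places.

-0.75 kPa

Eq. 1: 0.85(0.8) - 1.5(1.9) + 0.75(1.9) = -0.75
Eq. 2: 1.4(0.8) + 0.7(3.3) + 0.75(3.7) = 1.12 + 2.31 + 2.78 = 6.21
Eq. 3: 1.0(0.8) - 1.0(3.3) + 0.75(3.7) = 0.80 - 3.30 + 2.78 = 0.28
Combination 1 gives the minimum: -0.75 kPa.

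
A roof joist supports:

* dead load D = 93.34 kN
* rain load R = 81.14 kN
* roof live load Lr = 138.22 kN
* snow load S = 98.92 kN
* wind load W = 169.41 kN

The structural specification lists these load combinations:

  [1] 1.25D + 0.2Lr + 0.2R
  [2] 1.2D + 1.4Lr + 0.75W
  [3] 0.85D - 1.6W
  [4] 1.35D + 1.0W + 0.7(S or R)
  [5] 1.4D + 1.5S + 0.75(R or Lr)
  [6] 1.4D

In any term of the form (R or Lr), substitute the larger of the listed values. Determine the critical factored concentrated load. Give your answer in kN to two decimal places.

(S or R) → S = 98.92 kN; (R or Lr) → Lr = 138.22 kN.
[1] 1.25(93.34) + 0.2(138.22) + 0.2(81.14) = 116.68 + 27.64 + 16.23 = 160.55
[2] 1.2(93.34) + 1.4(138.22) + 0.75(169.41) = 432.57
[3] 0.85(93.34) - 1.6(169.41) = 79.34 - 271.06 = -191.72
[4] 1.35(93.34) + 1.0(169.41) + 0.7(98.92) = 126.01 + 169.41 + 69.24 = 364.66
[5] 1.4(93.34) + 1.5(98.92) + 0.75(138.22) = 382.72
[6] 1.4(93.34) = 130.68
Maximum is from combination 2.

432.57 kN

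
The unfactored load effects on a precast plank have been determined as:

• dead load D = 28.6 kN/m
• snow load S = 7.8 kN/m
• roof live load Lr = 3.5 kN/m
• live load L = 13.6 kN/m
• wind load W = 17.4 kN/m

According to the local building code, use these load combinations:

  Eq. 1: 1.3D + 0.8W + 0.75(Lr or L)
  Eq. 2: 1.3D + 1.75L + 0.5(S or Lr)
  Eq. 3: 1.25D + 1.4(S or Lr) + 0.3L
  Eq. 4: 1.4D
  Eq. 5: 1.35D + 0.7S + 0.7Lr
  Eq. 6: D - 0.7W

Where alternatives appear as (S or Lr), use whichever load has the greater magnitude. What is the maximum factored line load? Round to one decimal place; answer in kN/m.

(Lr or L) → L = 13.6 kN/m; (S or Lr) → S = 7.8 kN/m.
Eq. 1: 1.3(28.6) + 0.8(17.4) + 0.75(13.6) = 37.2 + 13.9 + 10.2 = 61.3
Eq. 2: 1.3(28.6) + 1.75(13.6) + 0.5(7.8) = 37.2 + 23.8 + 3.9 = 64.9
Eq. 3: 1.25(28.6) + 1.4(7.8) + 0.3(13.6) = 35.8 + 10.9 + 4.1 = 50.8
Eq. 4: 1.4(28.6) = 40.0
Eq. 5: 1.35(28.6) + 0.7(7.8) + 0.7(3.5) = 46.5
Eq. 6: 1.0(28.6) - 0.7(17.4) = 28.6 - 12.2 = 16.4
The controlling combination is 2, giving 64.9 kN/m.

64.9 kN/m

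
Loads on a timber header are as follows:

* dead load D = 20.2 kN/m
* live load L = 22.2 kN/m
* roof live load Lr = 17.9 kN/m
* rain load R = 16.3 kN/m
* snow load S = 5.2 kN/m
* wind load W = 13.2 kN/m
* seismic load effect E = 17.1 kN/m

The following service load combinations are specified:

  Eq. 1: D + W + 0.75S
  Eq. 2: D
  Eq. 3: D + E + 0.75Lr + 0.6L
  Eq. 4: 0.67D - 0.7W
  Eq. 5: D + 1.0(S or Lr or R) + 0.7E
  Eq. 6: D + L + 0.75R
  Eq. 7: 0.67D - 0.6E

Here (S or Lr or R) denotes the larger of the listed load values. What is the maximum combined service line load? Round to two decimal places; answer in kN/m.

64.05 kN/m

(S or Lr or R) → Lr = 17.9 kN/m.
Eq. 1: 1.0(20.2) + 1.0(13.2) + 0.75(5.2) = 20.20 + 13.20 + 3.90 = 37.30
Eq. 2: 1.0(20.2) = 20.20
Eq. 3: 1.0(20.2) + 1.0(17.1) + 0.75(17.9) + 0.6(22.2) = 20.20 + 17.10 + 13.43 + 13.32 = 64.05
Eq. 4: 0.67(20.2) - 0.7(13.2) = 13.53 - 9.24 = 4.29
Eq. 5: 1.0(20.2) + 1.0(17.9) + 0.7(17.1) = 20.20 + 17.90 + 11.97 = 50.07
Eq. 6: 1.0(20.2) + 1.0(22.2) + 0.75(16.3) = 20.20 + 22.20 + 12.23 = 54.63
Eq. 7: 0.67(20.2) - 0.6(17.1) = 13.53 - 10.26 = 3.27
The controlling combination is 3, giving 64.05 kN/m.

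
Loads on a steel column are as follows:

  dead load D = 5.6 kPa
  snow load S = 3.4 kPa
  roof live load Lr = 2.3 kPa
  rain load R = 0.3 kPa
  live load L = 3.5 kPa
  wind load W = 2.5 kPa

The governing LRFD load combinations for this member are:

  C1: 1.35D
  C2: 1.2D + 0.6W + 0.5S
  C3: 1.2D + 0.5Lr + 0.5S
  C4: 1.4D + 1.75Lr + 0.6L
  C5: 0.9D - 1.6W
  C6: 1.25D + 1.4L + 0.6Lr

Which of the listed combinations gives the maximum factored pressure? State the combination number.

Combination 4

C1: 1.35(5.6) = 7.6
C2: 1.2(5.6) + 0.6(2.5) + 0.5(3.4) = 6.7 + 1.5 + 1.7 = 9.9
C3: 1.2(5.6) + 0.5(2.3) + 0.5(3.4) = 6.7 + 1.2 + 1.7 = 9.6
C4: 1.4(5.6) + 1.75(2.3) + 0.6(3.5) = 14.0
C5: 0.9(5.6) - 1.6(2.5) = 5.0 - 4.0 = 1.0
C6: 1.25(5.6) + 1.4(3.5) + 0.6(2.3) = 7.0 + 4.9 + 1.4 = 13.3
The largest value is 14.0 kPa from combination 4.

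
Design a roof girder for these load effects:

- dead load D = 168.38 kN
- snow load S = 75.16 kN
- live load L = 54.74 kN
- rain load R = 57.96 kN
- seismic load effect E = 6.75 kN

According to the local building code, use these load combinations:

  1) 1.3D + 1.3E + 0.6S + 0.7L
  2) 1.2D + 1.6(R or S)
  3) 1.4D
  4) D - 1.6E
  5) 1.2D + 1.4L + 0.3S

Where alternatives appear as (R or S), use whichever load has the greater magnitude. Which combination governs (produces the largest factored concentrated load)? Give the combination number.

Combination 2

(R or S) → S = 75.16 kN.
1) 1.3(168.38) + 1.3(6.75) + 0.6(75.16) + 0.7(54.74) = 311.08
2) 1.2(168.38) + 1.6(75.16) = 322.31
3) 1.4(168.38) = 235.73
4) 1.0(168.38) - 1.6(6.75) = 168.38 - 10.80 = 157.58
5) 1.2(168.38) + 1.4(54.74) + 0.3(75.16) = 301.24
The largest value is 322.31 kN from combination 2.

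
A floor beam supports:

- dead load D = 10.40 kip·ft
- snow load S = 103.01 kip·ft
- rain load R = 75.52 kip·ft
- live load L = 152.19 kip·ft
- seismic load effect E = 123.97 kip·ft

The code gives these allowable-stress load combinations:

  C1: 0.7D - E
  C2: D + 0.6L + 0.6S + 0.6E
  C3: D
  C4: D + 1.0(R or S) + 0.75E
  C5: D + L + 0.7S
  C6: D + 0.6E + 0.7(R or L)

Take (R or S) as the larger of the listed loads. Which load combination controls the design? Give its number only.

Combination 2

(R or S) → S = 103.01 kip·ft; (R or L) → L = 152.19 kip·ft.
C1: 0.7(10.40) - 1.0(123.97) = 7.28 - 123.97 = -116.69
C2: 1.0(10.40) + 0.6(152.19) + 0.6(103.01) + 0.6(123.97) = 10.40 + 91.31 + 61.81 + 74.38 = 237.90
C3: 1.0(10.40) = 10.40
C4: 1.0(10.40) + 1.0(103.01) + 0.75(123.97) = 10.40 + 103.01 + 92.98 = 206.39
C5: 1.0(10.40) + 1.0(152.19) + 0.7(103.01) = 10.40 + 152.19 + 72.11 = 234.70
C6: 1.0(10.40) + 0.6(123.97) + 0.7(152.19) = 191.32
The largest value is 237.90 kip·ft from combination 2.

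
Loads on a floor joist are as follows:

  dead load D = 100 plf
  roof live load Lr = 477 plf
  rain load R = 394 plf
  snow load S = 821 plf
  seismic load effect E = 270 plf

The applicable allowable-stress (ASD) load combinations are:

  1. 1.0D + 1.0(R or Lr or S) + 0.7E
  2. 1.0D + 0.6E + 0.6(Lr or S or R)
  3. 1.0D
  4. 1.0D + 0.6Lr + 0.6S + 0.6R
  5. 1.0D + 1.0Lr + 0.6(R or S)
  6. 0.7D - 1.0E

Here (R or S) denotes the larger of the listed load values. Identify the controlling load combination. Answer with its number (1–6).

Combination 4

(R or Lr or S) → S = 821 plf; (Lr or S or R) → S = 821 plf; (R or S) → S = 821 plf.
1. 1.0(100) + 1.0(821) + 0.7(270) = 100.0 + 821.0 + 189.0 = 1110.0
2. 1.0(100) + 0.6(270) + 0.6(821) = 100.0 + 162.0 + 492.6 = 754.6
3. 1.0(100) = 100.0
4. 1.0(100) + 0.6(477) + 0.6(821) + 0.6(394) = 100.0 + 286.2 + 492.6 + 236.4 = 1115.2
5. 1.0(100) + 1.0(477) + 0.6(821) = 100.0 + 477.0 + 492.6 = 1069.6
6. 0.7(100) - 1.0(270) = 70.0 - 270.0 = -200.0
The largest value is 1115.2 plf from combination 4.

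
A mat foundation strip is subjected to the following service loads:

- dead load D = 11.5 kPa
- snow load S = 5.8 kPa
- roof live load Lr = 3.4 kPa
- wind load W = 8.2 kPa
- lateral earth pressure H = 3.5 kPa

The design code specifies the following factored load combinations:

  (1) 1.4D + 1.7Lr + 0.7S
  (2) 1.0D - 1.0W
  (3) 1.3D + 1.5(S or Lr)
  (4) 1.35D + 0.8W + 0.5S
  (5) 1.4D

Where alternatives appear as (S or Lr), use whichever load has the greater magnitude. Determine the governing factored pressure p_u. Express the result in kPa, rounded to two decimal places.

(S or Lr) → S = 5.8 kPa.
(1) 1.4(11.5) + 1.7(3.4) + 0.7(5.8) = 25.94
(2) 1.0(11.5) - 1.0(8.2) = 3.30
(3) 1.3(11.5) + 1.5(5.8) = 23.65
(4) 1.35(11.5) + 0.8(8.2) + 0.5(5.8) = 24.99
(5) 1.4(11.5) = 16.10
Combination 1 governs: p_u = 25.94 kPa.

25.94 kPa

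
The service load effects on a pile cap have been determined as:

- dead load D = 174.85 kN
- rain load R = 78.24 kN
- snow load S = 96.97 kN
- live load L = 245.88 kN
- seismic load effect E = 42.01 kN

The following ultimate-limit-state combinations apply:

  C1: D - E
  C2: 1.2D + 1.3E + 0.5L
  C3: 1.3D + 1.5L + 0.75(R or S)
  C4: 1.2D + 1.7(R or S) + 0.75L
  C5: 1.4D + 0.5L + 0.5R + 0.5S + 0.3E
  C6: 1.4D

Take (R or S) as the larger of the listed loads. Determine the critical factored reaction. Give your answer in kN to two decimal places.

(R or S) → S = 96.97 kN.
C1: 1.0(174.85) - 1.0(42.01) = 174.85 - 42.01 = 132.84
C2: 1.2(174.85) + 1.3(42.01) + 0.5(245.88) = 209.82 + 54.61 + 122.94 = 387.37
C3: 1.3(174.85) + 1.5(245.88) + 0.75(96.97) = 668.85
C4: 1.2(174.85) + 1.7(96.97) + 0.75(245.88) = 209.82 + 164.85 + 184.41 = 559.08
C5: 1.4(174.85) + 0.5(245.88) + 0.5(78.24) + 0.5(96.97) + 0.3(42.01) = 244.79 + 122.94 + 39.12 + 48.49 + 12.60 = 467.94
C6: 1.4(174.85) = 244.79
Combination 3 governs: V_u = 668.85 kN.

668.85 kN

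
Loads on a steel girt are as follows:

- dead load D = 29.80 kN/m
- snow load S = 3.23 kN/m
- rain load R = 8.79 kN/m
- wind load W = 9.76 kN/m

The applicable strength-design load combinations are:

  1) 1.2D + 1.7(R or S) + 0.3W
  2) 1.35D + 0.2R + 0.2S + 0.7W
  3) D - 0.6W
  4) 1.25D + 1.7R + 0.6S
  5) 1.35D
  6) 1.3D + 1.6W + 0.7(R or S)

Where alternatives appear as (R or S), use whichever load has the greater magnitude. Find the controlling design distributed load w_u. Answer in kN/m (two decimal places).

60.51 kN/m

(R or S) → R = 8.79 kN/m.
1) 1.2(29.80) + 1.7(8.79) + 0.3(9.76) = 53.63
2) 1.35(29.80) + 0.2(8.79) + 0.2(3.23) + 0.7(9.76) = 49.47
3) 1.0(29.80) - 0.6(9.76) = 23.94
4) 1.25(29.80) + 1.7(8.79) + 0.6(3.23) = 54.13
5) 1.35(29.80) = 40.23
6) 1.3(29.80) + 1.6(9.76) + 0.7(8.79) = 60.51
Maximum is from combination 6.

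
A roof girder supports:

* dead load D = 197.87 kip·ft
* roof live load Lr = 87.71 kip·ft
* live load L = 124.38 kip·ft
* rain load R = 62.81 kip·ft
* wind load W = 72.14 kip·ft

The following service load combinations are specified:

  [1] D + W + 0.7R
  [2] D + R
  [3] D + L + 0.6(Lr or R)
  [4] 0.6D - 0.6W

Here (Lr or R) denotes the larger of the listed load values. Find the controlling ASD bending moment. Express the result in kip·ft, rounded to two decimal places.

(Lr or R) → Lr = 87.71 kip·ft.
[1] 1.0(197.87) + 1.0(72.14) + 0.7(62.81) = 197.87 + 72.14 + 43.97 = 313.98
[2] 1.0(197.87) + 1.0(62.81) = 197.87 + 62.81 = 260.68
[3] 1.0(197.87) + 1.0(124.38) + 0.6(87.71) = 197.87 + 124.38 + 52.63 = 374.88
[4] 0.6(197.87) - 0.6(72.14) = 118.72 - 43.28 = 75.44
Maximum is from combination 3.

374.88 kip·ft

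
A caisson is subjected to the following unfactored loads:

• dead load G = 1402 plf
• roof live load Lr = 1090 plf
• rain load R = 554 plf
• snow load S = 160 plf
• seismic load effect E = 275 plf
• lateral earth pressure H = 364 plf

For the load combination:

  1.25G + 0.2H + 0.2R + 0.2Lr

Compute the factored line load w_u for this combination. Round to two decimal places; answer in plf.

2154.10 plf

1.25(1402) + 0.2(364) + 0.2(554) + 0.2(1090) = 1752.50 + 72.80 + 110.80 + 218.00 = 2154.10
w_u = 2154.10 plf.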